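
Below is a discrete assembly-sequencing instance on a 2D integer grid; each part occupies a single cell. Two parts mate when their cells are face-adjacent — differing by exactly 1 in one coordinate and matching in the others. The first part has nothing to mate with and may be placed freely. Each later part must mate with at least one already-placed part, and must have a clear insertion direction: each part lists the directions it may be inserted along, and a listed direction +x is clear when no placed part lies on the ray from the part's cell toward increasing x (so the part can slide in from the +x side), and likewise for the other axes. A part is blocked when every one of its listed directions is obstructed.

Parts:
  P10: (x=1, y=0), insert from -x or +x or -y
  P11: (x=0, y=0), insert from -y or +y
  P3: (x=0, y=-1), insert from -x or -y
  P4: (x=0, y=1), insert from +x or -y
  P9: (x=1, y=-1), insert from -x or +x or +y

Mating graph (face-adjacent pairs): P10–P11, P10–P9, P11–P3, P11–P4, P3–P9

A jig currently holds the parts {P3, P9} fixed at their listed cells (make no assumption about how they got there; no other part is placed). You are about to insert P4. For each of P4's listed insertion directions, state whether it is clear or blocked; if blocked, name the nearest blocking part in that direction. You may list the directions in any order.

+x: clear; -y: blocked by P3

+x: ray from P4(0, 1) has no placed part ⇒ clear
-y: nearest on ray is P3@(0, -1) ⇒ blocked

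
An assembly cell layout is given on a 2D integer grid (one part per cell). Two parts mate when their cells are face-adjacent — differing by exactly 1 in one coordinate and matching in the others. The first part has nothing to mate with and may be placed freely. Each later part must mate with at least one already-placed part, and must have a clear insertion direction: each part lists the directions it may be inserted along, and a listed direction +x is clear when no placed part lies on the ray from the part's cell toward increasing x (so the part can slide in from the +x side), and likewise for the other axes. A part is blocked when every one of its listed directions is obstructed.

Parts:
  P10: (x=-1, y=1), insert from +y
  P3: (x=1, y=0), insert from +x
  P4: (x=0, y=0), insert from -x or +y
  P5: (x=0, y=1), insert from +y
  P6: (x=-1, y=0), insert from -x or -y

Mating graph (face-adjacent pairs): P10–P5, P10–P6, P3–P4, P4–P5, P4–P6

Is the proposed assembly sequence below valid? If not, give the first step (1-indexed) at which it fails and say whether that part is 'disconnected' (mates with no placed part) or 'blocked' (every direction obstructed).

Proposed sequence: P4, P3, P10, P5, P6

1. P4@(0, 0) [-x clear] — {P4}
2. P3@(1, 0) [+x clear] — {P3, P4}
3. P10@(-1, 1) — no placed neighbour ⇒ disconnected

Invalid at step 3 (disconnected)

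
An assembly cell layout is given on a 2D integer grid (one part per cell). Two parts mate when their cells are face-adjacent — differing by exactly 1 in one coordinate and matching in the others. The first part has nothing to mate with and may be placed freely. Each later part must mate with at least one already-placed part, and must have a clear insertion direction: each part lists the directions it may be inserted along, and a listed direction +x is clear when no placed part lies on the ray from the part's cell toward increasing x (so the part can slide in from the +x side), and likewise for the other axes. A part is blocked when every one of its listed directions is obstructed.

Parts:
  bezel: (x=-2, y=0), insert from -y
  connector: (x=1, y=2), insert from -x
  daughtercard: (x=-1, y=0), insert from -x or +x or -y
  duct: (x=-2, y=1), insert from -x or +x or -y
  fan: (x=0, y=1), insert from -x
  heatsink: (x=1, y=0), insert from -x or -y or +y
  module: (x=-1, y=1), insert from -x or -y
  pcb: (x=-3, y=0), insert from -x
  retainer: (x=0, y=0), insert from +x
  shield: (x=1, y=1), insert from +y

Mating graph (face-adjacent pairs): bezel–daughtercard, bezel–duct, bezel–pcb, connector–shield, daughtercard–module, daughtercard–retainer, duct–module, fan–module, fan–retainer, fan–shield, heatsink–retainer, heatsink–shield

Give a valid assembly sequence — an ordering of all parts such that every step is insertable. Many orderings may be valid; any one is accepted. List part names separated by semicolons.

1. bezel@(-2, 0) [-y clear] — {bezel}
2. pcb@(-3, 0) [-x clear] — {bezel, pcb}
3. daughtercard@(-1, 0) [+x clear] — {bezel, daughtercard, pcb}
4. retainer@(0, 0) [+x clear] — {bezel, daughtercard, pcb, retainer}
5. fan@(0, 1) [-x clear] — {bezel, daughtercard, fan, pcb, retainer}
6. module@(-1, 1) [-x clear] — {bezel, daughtercard, fan, module, pcb, retainer}
7. duct@(-2, 1) [-x clear] — {bezel, daughtercard, duct, fan, module, pcb, retainer}
8. shield@(1, 1) [+y clear] — {bezel, daughtercard, duct, fan, module, pcb, retainer, shield}
9. connector@(1, 2) [-x clear] — {bezel, connector, daughtercard, duct, fan, module, pcb, retainer, shield}
10. heatsink@(1, 0) [-y clear] — {bezel, connector, daughtercard, duct, fan, heatsink, module, pcb, retainer, shield}

bezel; pcb; daughtercard; retainer; fan; module; duct; shield; connector; heatsink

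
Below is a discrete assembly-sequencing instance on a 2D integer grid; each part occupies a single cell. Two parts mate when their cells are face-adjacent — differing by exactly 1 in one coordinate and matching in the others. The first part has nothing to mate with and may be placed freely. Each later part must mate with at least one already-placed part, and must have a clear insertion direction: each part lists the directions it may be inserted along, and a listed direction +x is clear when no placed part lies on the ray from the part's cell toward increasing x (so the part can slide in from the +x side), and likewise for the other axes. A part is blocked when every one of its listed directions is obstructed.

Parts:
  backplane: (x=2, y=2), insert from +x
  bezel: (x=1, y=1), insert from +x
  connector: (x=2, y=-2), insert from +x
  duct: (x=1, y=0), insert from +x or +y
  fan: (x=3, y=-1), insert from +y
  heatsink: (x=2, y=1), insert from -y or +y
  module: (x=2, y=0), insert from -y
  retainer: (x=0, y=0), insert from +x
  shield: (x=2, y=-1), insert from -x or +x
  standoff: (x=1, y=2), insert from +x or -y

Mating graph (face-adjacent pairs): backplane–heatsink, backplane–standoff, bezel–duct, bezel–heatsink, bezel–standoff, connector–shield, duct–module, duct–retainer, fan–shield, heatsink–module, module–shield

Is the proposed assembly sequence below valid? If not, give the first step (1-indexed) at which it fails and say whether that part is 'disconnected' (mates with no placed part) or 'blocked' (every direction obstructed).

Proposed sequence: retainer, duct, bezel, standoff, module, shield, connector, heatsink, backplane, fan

Valid

1. retainer@(0, 0) [+x clear] — {retainer}
2. duct@(1, 0) [+x clear] — {duct, retainer}
3. bezel@(1, 1) [+x clear] — {bezel, duct, retainer}
4. standoff@(1, 2) [+x clear] — {bezel, duct, retainer, standoff}
5. module@(2, 0) [-y clear] — {bezel, duct, module, retainer, standoff}
6. shield@(2, -1) [-x clear] — {bezel, duct, module, retainer, shield, standoff}
7. connector@(2, -2) [+x clear] — {bezel, connector, duct, module, retainer, shield, standoff}
8. heatsink@(2, 1) [+y clear] — {bezel, connector, duct, heatsink, module, retainer, shield, standoff}
9. backplane@(2, 2) [+x clear] — {backplane, bezel, connector, duct, heatsink, module, retainer, shield, standoff}
10. fan@(3, -1) [+y clear] — {backplane, bezel, connector, duct, fan, heatsink, module, retainer, shield, standoff}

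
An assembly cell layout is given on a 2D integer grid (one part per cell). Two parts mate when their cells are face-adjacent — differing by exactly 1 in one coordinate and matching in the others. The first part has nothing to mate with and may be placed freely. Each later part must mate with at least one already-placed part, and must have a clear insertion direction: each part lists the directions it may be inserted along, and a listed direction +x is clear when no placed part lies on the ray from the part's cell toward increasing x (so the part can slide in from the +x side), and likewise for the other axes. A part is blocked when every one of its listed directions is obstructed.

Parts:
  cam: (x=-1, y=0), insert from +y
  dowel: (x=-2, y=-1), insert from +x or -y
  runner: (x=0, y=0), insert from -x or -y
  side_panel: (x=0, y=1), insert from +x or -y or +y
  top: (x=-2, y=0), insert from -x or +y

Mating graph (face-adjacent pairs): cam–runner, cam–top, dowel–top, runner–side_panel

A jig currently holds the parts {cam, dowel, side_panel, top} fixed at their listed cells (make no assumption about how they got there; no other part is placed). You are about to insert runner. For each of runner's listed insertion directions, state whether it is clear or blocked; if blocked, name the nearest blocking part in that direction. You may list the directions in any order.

-x: blocked by cam; -y: clear

-x: nearest on ray is cam@(-1, 0) ⇒ blocked
-y: ray from runner(0, 0) has no placed part ⇒ clear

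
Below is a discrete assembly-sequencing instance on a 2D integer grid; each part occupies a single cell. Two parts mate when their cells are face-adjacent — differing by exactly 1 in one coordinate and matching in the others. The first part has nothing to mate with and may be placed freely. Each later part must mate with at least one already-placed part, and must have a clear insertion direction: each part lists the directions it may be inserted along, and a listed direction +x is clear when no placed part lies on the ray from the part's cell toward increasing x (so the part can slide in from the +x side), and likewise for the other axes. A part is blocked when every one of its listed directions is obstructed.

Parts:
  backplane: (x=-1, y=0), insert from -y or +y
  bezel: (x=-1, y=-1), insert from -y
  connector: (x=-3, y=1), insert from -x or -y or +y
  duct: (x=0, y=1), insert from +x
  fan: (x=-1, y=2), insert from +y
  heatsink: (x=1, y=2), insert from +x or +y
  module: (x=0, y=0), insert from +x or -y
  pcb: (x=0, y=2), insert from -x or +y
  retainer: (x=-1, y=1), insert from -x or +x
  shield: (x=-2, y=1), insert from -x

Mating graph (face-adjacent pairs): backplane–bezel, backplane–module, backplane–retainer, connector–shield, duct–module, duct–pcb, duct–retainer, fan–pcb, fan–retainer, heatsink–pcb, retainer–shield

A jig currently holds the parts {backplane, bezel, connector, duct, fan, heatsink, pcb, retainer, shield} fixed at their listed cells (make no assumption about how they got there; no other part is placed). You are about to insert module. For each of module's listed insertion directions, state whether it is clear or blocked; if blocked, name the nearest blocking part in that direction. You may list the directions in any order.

+x: ray from module(0, 0) has no placed part ⇒ clear
-y: ray from module(0, 0) has no placed part ⇒ clear

+x: clear; -y: clear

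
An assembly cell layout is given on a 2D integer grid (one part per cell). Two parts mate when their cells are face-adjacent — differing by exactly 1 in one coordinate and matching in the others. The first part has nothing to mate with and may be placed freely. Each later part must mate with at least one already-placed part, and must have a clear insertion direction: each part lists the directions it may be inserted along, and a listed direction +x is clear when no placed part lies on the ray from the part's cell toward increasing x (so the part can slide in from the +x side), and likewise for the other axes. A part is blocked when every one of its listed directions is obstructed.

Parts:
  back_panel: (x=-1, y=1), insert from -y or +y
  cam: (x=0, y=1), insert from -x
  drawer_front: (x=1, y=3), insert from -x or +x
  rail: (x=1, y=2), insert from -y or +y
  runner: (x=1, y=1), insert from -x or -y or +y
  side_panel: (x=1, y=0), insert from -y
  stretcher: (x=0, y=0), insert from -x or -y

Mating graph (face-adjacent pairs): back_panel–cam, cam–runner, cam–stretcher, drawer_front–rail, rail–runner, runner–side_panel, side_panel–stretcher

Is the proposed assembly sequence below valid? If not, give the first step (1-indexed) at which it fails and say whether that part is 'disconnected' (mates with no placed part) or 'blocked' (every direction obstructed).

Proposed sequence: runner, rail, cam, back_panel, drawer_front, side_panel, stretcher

1. runner@(1, 1) [-x clear] — {runner}
2. rail@(1, 2) [+y clear] — {rail, runner}
3. cam@(0, 1) [-x clear] — {cam, rail, runner}
4. back_panel@(-1, 1) [-y clear] — {back_panel, cam, rail, runner}
5. drawer_front@(1, 3) [-x clear] — {back_panel, cam, drawer_front, rail, runner}
6. side_panel@(1, 0) [-y clear] — {back_panel, cam, drawer_front, rail, runner, side_panel}
7. stretcher@(0, 0) [-x clear] — {back_panel, cam, drawer_front, rail, runner, side_panel, stretcher}

Valid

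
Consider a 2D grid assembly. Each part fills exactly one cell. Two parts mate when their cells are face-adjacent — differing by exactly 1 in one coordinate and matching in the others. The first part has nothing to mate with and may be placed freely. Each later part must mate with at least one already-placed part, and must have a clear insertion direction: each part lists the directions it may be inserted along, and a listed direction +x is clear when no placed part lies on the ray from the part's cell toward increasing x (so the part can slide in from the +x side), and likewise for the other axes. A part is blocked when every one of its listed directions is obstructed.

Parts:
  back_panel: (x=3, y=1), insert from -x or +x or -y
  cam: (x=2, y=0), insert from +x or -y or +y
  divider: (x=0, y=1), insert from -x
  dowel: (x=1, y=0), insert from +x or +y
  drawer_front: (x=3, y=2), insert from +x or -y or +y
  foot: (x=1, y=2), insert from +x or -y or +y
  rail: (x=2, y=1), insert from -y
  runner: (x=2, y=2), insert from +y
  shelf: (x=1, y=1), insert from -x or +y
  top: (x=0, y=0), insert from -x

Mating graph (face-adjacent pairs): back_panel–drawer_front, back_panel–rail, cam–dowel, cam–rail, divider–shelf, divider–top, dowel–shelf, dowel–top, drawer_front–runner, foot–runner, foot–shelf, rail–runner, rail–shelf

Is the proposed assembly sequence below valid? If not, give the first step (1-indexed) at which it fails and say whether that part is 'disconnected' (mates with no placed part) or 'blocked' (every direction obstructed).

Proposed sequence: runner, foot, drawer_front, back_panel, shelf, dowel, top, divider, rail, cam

Valid

1. runner@(2, 2) [+y clear] — {runner}
2. foot@(1, 2) [-y clear] — {foot, runner}
3. drawer_front@(3, 2) [+x clear] — {drawer_front, foot, runner}
4. back_panel@(3, 1) [-x clear] — {back_panel, drawer_front, foot, runner}
5. shelf@(1, 1) [-x clear] — {back_panel, drawer_front, foot, runner, shelf}
6. dowel@(1, 0) [+x clear] — {back_panel, dowel, drawer_front, foot, runner, shelf}
7. top@(0, 0) [-x clear] — {back_panel, dowel, drawer_front, foot, runner, shelf, top}
8. divider@(0, 1) [-x clear] — {back_panel, divider, dowel, drawer_front, foot, runner, shelf, top}
9. rail@(2, 1) [-y clear] — {back_panel, divider, dowel, drawer_front, foot, rail, runner, shelf, top}
10. cam@(2, 0) [+x clear] — {back_panel, cam, divider, dowel, drawer_front, foot, rail, runner, shelf, top}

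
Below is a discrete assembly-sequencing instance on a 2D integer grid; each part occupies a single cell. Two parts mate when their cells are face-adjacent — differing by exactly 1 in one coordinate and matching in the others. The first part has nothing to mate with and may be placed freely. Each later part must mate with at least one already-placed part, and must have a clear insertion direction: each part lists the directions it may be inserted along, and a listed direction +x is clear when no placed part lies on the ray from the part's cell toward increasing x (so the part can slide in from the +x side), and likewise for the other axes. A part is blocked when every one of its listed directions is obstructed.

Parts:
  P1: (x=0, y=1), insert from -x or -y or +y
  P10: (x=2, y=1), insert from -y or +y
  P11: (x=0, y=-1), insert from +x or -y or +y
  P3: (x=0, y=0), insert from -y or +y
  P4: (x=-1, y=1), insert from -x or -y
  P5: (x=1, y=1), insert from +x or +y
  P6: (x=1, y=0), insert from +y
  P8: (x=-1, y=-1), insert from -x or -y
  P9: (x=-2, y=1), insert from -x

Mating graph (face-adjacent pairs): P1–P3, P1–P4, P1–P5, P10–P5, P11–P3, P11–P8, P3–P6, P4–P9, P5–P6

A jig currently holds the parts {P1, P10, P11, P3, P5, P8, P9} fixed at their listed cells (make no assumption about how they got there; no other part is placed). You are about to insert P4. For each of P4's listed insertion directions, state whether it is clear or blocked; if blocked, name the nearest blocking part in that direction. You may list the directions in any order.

-x: blocked by P9; -y: blocked by P8

-x: nearest on ray is P9@(-2, 1) ⇒ blocked
-y: nearest on ray is P8@(-1, -1) ⇒ blocked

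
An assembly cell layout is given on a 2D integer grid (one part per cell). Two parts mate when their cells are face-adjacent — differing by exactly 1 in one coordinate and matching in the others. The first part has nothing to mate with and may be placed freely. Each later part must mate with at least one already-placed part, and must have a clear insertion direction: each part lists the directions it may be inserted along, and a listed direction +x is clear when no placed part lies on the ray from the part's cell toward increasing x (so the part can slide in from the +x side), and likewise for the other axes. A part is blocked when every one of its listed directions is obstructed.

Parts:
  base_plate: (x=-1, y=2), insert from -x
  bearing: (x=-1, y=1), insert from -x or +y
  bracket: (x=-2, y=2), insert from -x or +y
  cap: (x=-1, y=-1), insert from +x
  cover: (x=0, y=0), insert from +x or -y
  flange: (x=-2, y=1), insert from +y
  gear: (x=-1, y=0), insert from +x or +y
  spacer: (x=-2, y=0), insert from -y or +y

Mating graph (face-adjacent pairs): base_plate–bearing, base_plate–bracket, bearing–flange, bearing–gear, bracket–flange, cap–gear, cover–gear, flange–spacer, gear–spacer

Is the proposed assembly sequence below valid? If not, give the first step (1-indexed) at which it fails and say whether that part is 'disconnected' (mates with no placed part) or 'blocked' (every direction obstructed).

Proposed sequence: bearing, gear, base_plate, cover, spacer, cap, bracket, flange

1. bearing@(-1, 1) [-x clear] — {bearing}
2. gear@(-1, 0) [+x clear] — {bearing, gear}
3. base_plate@(-1, 2) [-x clear] — {base_plate, bearing, gear}
4. cover@(0, 0) [+x clear] — {base_plate, bearing, cover, gear}
5. spacer@(-2, 0) [-y clear] — {base_plate, bearing, cover, gear, spacer}
6. cap@(-1, -1) [+x clear] — {base_plate, bearing, cap, cover, gear, spacer}
7. bracket@(-2, 2) [-x clear] — {base_plate, bearing, bracket, cap, cover, gear, spacer}
8. flange@(-2, 1) — +y all obstructed ⇒ blocked

Invalid at step 8 (blocked)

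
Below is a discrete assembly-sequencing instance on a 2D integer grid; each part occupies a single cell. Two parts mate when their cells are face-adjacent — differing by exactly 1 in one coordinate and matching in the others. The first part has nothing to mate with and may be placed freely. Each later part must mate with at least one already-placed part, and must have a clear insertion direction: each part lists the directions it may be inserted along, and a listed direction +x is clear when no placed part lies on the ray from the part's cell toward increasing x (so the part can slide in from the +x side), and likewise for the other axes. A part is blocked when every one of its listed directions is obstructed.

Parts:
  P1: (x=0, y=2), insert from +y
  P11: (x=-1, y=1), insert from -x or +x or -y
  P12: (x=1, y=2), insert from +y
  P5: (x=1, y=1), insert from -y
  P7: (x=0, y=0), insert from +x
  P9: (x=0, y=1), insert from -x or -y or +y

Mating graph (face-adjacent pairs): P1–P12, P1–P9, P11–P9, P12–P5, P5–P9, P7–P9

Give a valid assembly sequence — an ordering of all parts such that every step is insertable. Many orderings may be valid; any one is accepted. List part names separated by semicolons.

P12; P5; P9; P7; P11; P1

1. P12@(1, 2) [+y clear] — {P12}
2. P5@(1, 1) [-y clear] — {P12, P5}
3. P9@(0, 1) [-x clear] — {P12, P5, P9}
4. P7@(0, 0) [+x clear] — {P12, P5, P7, P9}
5. P11@(-1, 1) [-x clear] — {P11, P12, P5, P7, P9}
6. P1@(0, 2) [+y clear] — {P1, P11, P12, P5, P7, P9}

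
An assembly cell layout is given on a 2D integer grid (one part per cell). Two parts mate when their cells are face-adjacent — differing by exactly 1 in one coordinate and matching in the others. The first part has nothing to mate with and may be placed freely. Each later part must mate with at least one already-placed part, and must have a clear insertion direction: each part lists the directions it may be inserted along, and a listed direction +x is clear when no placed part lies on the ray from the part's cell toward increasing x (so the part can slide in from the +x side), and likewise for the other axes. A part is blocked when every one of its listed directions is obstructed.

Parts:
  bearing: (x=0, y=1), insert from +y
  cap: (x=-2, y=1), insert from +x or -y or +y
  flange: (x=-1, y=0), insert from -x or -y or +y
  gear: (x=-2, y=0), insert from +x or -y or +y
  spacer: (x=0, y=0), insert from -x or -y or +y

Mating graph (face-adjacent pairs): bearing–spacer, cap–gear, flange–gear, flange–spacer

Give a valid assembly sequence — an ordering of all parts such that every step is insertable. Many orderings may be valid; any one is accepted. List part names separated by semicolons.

gear; cap; flange; spacer; bearing

1. gear@(-2, 0) [+x clear] — {gear}
2. cap@(-2, 1) [+x clear] — {cap, gear}
3. flange@(-1, 0) [-y clear] — {cap, flange, gear}
4. spacer@(0, 0) [-y clear] — {cap, flange, gear, spacer}
5. bearing@(0, 1) [+y clear] — {bearing, cap, flange, gear, spacer}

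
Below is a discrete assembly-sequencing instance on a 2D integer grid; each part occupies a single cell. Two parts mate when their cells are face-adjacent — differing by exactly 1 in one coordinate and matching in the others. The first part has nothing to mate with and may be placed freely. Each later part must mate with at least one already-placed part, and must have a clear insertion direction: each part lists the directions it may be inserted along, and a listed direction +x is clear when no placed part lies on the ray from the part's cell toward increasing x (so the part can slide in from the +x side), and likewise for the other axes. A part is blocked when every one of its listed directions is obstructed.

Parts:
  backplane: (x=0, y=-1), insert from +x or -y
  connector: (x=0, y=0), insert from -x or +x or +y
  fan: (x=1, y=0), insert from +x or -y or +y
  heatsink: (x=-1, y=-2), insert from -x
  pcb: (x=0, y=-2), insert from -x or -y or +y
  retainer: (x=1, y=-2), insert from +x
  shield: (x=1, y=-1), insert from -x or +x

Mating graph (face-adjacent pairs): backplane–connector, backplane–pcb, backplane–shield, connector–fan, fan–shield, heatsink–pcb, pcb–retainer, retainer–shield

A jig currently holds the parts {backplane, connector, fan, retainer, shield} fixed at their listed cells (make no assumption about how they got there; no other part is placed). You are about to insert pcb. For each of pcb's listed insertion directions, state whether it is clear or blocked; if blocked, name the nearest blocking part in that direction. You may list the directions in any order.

-x: ray from pcb(0, -2) has no placed part ⇒ clear
-y: ray from pcb(0, -2) has no placed part ⇒ clear
+y: nearest on ray is backplane@(0, -1) ⇒ blocked

+y: blocked by backplane; -x: clear; -y: clear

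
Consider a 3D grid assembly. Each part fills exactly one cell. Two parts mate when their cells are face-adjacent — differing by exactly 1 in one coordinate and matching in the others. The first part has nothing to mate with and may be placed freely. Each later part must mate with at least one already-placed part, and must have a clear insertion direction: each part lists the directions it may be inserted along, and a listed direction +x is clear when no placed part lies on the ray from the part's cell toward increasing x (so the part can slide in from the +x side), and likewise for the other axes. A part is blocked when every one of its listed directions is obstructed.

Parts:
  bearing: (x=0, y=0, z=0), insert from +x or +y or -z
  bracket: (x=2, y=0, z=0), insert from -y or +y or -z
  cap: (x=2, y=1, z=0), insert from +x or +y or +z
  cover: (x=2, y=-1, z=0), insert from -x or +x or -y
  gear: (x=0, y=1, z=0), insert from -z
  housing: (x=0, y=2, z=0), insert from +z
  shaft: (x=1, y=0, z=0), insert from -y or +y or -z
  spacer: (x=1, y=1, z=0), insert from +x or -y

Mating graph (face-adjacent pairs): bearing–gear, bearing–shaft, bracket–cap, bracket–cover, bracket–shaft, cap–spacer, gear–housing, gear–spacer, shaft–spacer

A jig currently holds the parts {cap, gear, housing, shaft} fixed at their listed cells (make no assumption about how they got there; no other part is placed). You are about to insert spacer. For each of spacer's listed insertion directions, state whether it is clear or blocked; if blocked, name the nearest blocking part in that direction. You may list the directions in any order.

+x: blocked by cap; -y: blocked by shaft

+x: nearest on ray is cap@(2, 1, 0) ⇒ blocked
-y: nearest on ray is shaft@(1, 0, 0) ⇒ blocked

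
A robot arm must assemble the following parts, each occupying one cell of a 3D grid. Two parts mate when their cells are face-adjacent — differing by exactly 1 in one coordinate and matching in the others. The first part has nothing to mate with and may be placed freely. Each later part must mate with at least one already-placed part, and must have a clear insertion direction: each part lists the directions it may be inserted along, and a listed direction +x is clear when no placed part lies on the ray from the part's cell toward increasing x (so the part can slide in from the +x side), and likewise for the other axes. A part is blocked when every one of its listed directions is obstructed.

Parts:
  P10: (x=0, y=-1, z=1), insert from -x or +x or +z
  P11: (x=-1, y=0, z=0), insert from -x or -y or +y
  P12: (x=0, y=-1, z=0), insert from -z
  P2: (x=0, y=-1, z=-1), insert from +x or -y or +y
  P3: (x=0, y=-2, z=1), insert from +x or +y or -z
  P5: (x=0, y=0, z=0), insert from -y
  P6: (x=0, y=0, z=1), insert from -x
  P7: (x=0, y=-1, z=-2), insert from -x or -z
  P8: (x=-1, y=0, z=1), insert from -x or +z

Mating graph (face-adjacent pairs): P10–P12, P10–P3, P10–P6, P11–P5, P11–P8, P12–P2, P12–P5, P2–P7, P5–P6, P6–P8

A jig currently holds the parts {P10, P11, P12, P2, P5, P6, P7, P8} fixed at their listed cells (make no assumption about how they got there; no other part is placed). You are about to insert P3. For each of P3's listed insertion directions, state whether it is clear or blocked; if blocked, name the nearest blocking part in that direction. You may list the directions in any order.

+x: clear; +y: blocked by P10; -z: clear

+x: ray from P3(0, -2, 1) has no placed part ⇒ clear
+y: nearest on ray is P10@(0, -1, 1) ⇒ blocked
-z: ray from P3(0, -2, 1) has no placed part ⇒ clear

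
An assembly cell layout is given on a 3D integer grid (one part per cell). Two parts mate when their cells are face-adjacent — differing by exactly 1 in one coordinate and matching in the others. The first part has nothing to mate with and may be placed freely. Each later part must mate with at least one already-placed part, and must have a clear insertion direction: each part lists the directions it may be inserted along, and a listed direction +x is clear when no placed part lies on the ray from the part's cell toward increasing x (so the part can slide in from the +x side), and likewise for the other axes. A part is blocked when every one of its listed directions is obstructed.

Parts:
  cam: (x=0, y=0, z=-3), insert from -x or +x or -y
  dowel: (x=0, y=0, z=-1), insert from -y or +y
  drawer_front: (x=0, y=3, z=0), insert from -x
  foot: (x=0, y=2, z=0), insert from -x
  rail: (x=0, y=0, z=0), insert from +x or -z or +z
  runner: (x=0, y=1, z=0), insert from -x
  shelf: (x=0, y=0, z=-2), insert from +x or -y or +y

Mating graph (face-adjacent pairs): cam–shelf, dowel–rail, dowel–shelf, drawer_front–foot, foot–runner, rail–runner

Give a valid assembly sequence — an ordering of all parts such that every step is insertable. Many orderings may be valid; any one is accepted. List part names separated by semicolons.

shelf; cam; dowel; rail; runner; foot; drawer_front

1. shelf@(0, 0, -2) [+x clear] — {shelf}
2. cam@(0, 0, -3) [-x clear] — {cam, shelf}
3. dowel@(0, 0, -1) [-y clear] — {cam, dowel, shelf}
4. rail@(0, 0, 0) [+x clear] — {cam, dowel, rail, shelf}
5. runner@(0, 1, 0) [-x clear] — {cam, dowel, rail, runner, shelf}
6. foot@(0, 2, 0) [-x clear] — {cam, dowel, foot, rail, runner, shelf}
7. drawer_front@(0, 3, 0) [-x clear] — {cam, dowel, drawer_front, foot, rail, runner, shelf}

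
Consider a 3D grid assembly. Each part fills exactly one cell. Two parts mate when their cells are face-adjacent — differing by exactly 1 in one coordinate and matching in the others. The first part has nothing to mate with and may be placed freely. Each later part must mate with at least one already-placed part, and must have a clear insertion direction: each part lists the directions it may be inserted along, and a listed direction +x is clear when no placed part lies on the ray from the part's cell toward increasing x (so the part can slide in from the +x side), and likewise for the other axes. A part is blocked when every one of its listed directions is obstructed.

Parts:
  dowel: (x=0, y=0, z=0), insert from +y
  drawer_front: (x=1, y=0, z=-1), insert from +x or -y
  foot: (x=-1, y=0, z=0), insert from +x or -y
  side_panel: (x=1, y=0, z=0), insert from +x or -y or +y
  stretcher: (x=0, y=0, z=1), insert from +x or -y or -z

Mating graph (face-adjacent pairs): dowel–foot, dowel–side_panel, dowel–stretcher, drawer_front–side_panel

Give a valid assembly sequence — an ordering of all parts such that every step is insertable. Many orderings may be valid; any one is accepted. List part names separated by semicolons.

1. stretcher@(0, 0, 1) [+x clear] — {stretcher}
2. dowel@(0, 0, 0) [+y clear] — {dowel, stretcher}
3. foot@(-1, 0, 0) [-y clear] — {dowel, foot, stretcher}
4. side_panel@(1, 0, 0) [+x clear] — {dowel, foot, side_panel, stretcher}
5. drawer_front@(1, 0, -1) [+x clear] — {dowel, drawer_front, foot, side_panel, stretcher}

stretcher; dowel; foot; side_panel; drawer_front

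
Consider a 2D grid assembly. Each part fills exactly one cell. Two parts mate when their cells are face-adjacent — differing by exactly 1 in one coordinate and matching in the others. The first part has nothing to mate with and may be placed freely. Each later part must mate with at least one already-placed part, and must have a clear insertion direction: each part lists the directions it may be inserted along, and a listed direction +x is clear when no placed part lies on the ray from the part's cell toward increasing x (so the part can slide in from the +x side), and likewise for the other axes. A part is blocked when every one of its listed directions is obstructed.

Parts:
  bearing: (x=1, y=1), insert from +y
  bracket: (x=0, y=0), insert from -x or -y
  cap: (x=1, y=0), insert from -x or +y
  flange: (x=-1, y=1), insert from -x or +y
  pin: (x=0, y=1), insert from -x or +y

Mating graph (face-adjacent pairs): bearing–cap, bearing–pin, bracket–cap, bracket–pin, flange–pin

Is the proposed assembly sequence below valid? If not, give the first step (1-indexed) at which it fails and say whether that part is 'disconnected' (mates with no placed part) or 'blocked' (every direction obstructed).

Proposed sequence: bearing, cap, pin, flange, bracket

Valid

1. bearing@(1, 1) [+y clear] — {bearing}
2. cap@(1, 0) [-x clear] — {bearing, cap}
3. pin@(0, 1) [-x clear] — {bearing, cap, pin}
4. flange@(-1, 1) [-x clear] — {bearing, cap, flange, pin}
5. bracket@(0, 0) [-x clear] — {bearing, bracket, cap, flange, pin}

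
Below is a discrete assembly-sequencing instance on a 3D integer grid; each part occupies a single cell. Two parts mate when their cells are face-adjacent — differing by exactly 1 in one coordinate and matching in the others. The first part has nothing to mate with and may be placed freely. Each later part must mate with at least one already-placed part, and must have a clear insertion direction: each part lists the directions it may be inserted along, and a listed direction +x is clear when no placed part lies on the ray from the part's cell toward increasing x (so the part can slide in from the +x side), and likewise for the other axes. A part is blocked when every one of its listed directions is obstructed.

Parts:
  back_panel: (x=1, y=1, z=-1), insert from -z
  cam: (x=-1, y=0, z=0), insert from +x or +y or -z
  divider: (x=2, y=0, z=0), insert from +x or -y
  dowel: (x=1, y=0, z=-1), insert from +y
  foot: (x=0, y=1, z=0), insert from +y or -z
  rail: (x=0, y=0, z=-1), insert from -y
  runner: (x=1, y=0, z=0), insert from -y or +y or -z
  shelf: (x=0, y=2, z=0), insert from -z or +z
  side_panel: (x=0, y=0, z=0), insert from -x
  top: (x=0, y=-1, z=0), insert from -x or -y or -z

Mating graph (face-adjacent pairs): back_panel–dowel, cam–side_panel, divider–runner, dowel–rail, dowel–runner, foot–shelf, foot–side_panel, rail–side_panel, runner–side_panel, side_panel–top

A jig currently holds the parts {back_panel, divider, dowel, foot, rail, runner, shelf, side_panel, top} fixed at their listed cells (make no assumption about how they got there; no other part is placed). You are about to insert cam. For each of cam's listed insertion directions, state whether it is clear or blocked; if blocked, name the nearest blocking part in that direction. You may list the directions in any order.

+x: nearest on ray is side_panel@(0, 0, 0) ⇒ blocked
+y: ray from cam(-1, 0, 0) has no placed part ⇒ clear
-z: ray from cam(-1, 0, 0) has no placed part ⇒ clear

+x: blocked by side_panel; +y: clear; -z: clear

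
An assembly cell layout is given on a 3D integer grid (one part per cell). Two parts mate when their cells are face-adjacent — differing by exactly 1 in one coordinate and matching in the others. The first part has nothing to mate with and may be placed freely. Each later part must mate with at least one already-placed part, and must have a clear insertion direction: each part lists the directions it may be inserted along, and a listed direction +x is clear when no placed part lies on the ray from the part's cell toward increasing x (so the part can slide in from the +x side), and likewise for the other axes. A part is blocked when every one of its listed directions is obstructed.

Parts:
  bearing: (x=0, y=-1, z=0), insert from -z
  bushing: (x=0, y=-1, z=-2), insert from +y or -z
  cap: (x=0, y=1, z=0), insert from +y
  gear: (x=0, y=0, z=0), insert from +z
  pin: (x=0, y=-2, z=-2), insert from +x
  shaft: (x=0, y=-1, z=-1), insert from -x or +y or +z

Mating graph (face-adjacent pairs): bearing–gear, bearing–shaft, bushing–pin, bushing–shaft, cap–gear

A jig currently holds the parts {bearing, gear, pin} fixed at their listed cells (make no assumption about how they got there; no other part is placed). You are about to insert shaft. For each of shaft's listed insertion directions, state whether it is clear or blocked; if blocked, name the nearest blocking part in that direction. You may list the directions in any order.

+y: clear; +z: blocked by bearing; -x: clear

-x: ray from shaft(0, -1, -1) has no placed part ⇒ clear
+y: ray from shaft(0, -1, -1) has no placed part ⇒ clear
+z: nearest on ray is bearing@(0, -1, 0) ⇒ blocked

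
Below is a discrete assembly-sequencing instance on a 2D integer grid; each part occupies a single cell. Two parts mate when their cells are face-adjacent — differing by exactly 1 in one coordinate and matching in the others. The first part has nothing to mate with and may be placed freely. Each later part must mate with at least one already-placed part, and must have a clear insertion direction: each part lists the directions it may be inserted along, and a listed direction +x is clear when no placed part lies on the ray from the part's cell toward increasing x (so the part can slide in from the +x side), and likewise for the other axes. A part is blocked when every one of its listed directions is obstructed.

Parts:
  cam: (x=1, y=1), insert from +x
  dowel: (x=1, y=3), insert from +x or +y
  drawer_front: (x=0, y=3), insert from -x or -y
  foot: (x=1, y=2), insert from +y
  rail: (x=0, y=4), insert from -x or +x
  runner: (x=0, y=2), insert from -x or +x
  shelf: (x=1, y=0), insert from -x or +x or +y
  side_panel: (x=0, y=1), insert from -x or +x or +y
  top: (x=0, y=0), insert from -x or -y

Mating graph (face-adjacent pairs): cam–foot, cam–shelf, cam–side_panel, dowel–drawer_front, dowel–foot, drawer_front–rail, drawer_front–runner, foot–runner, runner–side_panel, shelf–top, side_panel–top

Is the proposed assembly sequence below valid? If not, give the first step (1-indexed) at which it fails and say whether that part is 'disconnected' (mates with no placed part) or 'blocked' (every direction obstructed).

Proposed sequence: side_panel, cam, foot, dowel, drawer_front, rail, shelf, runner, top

1. side_panel@(0, 1) [-x clear] — {side_panel}
2. cam@(1, 1) [+x clear] — {cam, side_panel}
3. foot@(1, 2) [+y clear] — {cam, foot, side_panel}
4. dowel@(1, 3) [+x clear] — {cam, dowel, foot, side_panel}
5. drawer_front@(0, 3) [-x clear] — {cam, dowel, drawer_front, foot, side_panel}
6. rail@(0, 4) [-x clear] — {cam, dowel, drawer_front, foot, rail, side_panel}
7. shelf@(1, 0) [-x clear] — {cam, dowel, drawer_front, foot, rail, shelf, side_panel}
8. runner@(0, 2) [-x clear] — {cam, dowel, drawer_front, foot, rail, runner, shelf, side_panel}
9. top@(0, 0) [-x clear] — {cam, dowel, drawer_front, foot, rail, runner, shelf, side_panel, top}

Valid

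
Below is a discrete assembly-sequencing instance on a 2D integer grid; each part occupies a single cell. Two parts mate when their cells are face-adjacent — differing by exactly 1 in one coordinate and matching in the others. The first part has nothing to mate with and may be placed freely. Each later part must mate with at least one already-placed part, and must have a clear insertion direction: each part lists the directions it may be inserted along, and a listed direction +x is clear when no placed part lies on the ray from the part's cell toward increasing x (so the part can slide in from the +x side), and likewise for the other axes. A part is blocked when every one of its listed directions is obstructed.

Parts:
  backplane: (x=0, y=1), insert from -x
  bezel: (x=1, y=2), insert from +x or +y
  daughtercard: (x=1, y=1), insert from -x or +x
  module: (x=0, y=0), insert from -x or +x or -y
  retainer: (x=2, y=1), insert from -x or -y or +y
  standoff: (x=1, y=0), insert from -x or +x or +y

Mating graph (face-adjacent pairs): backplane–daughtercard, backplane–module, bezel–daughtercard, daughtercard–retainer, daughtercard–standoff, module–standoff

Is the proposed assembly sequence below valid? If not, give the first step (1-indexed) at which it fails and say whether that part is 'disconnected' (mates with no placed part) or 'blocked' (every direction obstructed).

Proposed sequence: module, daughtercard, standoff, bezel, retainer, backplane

Invalid at step 2 (disconnected)

1. module@(0, 0) [-x clear] — {module}
2. daughtercard@(1, 1) — no placed neighbour ⇒ disconnected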